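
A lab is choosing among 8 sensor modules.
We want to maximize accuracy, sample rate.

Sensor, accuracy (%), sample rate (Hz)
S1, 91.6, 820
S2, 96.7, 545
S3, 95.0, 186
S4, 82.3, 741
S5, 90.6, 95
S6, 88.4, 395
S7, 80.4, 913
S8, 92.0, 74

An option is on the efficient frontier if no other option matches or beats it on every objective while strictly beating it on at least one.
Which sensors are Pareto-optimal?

S1: not dominated.
S2: not dominated (best accuracy).
S3: dominated by S2 (accuracy 96.7≥95.0, sample rate 545≥186).
S4: dominated by S1 (accuracy 91.6≥82.3, sample rate 820≥741).
S5: dominated by S1 (accuracy 91.6≥90.6, sample rate 820≥95).
S6: dominated by S1 (accuracy 91.6≥88.4, sample rate 820≥395).
S7: not dominated (best sample rate).
S8: dominated by S2 (accuracy 96.7≥92.0, sample rate 545≥74).

S1, S2, S7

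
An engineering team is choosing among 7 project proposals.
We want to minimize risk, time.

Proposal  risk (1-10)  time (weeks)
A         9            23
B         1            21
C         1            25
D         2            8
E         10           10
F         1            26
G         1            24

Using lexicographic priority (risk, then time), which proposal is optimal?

First minimize risk: best is 1, kept {B, C, F, G}.
Then minimize time: best is 21, kept {B}.

B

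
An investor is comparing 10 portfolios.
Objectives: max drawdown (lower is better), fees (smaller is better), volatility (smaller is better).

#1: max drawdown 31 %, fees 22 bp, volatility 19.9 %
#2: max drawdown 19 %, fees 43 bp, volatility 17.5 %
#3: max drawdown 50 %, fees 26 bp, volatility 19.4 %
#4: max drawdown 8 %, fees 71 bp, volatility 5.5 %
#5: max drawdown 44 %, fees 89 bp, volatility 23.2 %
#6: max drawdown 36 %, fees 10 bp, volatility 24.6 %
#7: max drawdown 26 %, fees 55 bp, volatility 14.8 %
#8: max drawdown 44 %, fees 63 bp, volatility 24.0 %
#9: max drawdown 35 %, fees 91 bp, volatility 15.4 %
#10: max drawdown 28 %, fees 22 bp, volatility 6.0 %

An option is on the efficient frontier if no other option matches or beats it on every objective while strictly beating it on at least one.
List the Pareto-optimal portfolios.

#2, #4, #6, #7, #10

#1: dominated by #10 (max drawdown 28≤31, fees 22≤22, volatility 6.0≤19.9).
#2: not dominated.
#3: dominated by #10 (max drawdown 28≤50, fees 22≤26, volatility 6.0≤19.4).
#4: not dominated (best max drawdown).
#5: dominated by #1 (max drawdown 31≤44, fees 22≤89, volatility 19.9≤23.2).
#6: not dominated (best fees).
#7: not dominated.
#8: dominated by #1 (max drawdown 31≤44, fees 22≤63, volatility 19.9≤24.0).
#9: dominated by #4 (max drawdown 8≤35, fees 71≤91, volatility 5.5≤15.4).
#10: not dominated.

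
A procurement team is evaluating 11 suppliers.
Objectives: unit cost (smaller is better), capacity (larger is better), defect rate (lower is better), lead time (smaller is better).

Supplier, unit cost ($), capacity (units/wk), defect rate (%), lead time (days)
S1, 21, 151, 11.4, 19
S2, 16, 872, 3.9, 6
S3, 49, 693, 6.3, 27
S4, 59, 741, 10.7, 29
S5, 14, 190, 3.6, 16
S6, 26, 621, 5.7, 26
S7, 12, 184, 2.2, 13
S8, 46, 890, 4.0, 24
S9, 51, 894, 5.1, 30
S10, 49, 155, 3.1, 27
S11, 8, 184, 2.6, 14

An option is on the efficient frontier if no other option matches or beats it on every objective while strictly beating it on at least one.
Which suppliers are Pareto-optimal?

S1: dominated by S2 (unit cost 16≤21, capacity 872≥151, defect rate 3.9≤11.4, lead time 6≤19).
S2: not dominated (best lead time).
S3: dominated by S2 (unit cost 16≤49, capacity 872≥693, defect rate 3.9≤6.3, lead time 6≤27).
S4: dominated by S2 (unit cost 16≤59, capacity 872≥741, defect rate 3.9≤10.7, lead time 6≤29).
S5: not dominated.
S6: dominated by S2 (unit cost 16≤26, capacity 872≥621, defect rate 3.9≤5.7, lead time 6≤26).
S7: not dominated (best defect rate).
S8: not dominated.
S9: not dominated (best capacity).
S10: dominated by S7 (unit cost 12≤49, capacity 184≥155, defect rate 2.2≤3.1, lead time 13≤27).
S11: not dominated (best unit cost).

S2, S5, S7, S8, S9, S11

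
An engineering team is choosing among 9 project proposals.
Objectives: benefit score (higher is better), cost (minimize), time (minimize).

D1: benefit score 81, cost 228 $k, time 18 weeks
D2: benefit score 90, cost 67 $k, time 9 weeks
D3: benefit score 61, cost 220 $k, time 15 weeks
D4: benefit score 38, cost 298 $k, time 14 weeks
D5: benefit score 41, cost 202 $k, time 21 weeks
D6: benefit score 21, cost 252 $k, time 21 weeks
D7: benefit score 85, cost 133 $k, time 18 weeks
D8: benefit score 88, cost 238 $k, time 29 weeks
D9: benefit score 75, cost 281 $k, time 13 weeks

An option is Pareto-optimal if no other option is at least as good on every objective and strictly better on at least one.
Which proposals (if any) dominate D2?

D1: worse on benefit score (81 vs 90).
D3: worse on benefit score (61 vs 90).
D4: worse on benefit score (38 vs 90).
D5: worse on benefit score (41 vs 90).
D6: worse on benefit score (21 vs 90).
D7: worse on benefit score (85 vs 90).
D8: worse on benefit score (88 vs 90).
D9: worse on benefit score (75 vs 90).
No option dominates D2.

none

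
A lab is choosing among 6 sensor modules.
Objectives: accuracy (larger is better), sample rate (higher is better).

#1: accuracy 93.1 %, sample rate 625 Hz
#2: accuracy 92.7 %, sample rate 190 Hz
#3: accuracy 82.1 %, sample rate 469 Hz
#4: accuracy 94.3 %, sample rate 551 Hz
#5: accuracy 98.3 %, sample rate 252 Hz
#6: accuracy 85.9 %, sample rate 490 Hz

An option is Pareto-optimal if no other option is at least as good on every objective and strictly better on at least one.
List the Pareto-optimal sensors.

#1: not dominated (best sample rate).
#2: dominated by #1 (accuracy 93.1≥92.7, sample rate 625≥190).
#3: dominated by #1 (accuracy 93.1≥82.1, sample rate 625≥469).
#4: not dominated.
#5: not dominated (best accuracy).
#6: dominated by #1 (accuracy 93.1≥85.9, sample rate 625≥490).

#1, #4, #5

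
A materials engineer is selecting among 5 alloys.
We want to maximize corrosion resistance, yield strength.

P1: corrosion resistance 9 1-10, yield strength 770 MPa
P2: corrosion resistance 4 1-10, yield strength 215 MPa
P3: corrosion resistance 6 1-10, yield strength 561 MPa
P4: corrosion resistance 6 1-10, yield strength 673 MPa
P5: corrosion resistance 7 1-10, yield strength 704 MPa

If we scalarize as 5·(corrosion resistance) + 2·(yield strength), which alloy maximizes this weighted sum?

P1

P1: 5·9 + 2·770 = 1585
P2: 5·4 + 2·215 = 450
P3: 5·6 + 2·561 = 1152
P4: 5·6 + 2·673 = 1376
P5: 5·7 + 2·704 = 1443
Highest: P1 at 1585.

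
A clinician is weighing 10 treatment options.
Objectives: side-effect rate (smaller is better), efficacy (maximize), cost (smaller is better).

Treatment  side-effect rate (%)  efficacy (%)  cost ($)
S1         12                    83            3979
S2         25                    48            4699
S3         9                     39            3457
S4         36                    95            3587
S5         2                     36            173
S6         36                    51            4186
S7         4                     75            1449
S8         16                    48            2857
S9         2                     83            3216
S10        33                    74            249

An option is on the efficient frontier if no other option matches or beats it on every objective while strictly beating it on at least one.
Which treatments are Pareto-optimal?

S4, S5, S7, S9, S10

S1: dominated by S9 (side-effect rate 2≤12, efficacy 83≥83, cost 3216≤3979).
S2: dominated by S1 (side-effect rate 12≤25, efficacy 83≥48, cost 3979≤4699).
S3: dominated by S7 (side-effect rate 4≤9, efficacy 75≥39, cost 1449≤3457).
S4: not dominated (best efficacy).
S5: not dominated (best cost).
S6: dominated by S1 (side-effect rate 12≤36, efficacy 83≥51, cost 3979≤4186).
S7: not dominated.
S8: dominated by S7 (side-effect rate 4≤16, efficacy 75≥48, cost 1449≤2857).
S9: not dominated.
S10: not dominated.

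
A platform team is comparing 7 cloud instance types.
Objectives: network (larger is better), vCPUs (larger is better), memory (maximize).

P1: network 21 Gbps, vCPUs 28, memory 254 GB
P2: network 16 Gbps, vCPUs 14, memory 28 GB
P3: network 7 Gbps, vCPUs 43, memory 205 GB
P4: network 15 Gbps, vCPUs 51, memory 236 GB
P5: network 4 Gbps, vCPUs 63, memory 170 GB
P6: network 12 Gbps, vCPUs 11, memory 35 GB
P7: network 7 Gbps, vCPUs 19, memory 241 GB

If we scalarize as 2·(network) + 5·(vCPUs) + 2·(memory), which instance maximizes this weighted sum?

P1: 2·21 + 5·28 + 2·254 = 690
P2: 2·16 + 5·14 + 2·28 = 158
P3: 2·7 + 5·43 + 2·205 = 639
P4: 2·15 + 5·51 + 2·236 = 757
P5: 2·4 + 5·63 + 2·170 = 663
P6: 2·12 + 5·11 + 2·35 = 149
P7: 2·7 + 5·19 + 2·241 = 591
Highest: P4 at 757.

P4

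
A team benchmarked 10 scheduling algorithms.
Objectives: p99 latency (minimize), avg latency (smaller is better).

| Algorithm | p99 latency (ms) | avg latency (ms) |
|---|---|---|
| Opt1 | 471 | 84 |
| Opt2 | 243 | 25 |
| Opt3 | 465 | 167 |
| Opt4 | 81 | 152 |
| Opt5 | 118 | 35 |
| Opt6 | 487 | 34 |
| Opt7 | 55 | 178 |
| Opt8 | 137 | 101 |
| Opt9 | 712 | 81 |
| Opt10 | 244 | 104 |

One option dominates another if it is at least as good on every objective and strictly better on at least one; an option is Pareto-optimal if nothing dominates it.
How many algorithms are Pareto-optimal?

Opt1: dominated by Opt2 (p99 latency 243≤471, avg latency 25≤84).
Opt2: not dominated (best avg latency).
Opt3: dominated by Opt2 (p99 latency 243≤465, avg latency 25≤167).
Opt4: not dominated.
Opt5: not dominated.
Opt6: dominated by Opt2 (p99 latency 243≤487, avg latency 25≤34).
Opt7: not dominated (best p99 latency).
Opt8: dominated by Opt5 (p99 latency 118≤137, avg latency 35≤101).
Opt9: dominated by Opt2 (p99 latency 243≤712, avg latency 25≤81).
Opt10: dominated by Opt2 (p99 latency 243≤244, avg latency 25≤104).
Pareto-optimal: Opt2, Opt4, Opt5, Opt7 → 4.

4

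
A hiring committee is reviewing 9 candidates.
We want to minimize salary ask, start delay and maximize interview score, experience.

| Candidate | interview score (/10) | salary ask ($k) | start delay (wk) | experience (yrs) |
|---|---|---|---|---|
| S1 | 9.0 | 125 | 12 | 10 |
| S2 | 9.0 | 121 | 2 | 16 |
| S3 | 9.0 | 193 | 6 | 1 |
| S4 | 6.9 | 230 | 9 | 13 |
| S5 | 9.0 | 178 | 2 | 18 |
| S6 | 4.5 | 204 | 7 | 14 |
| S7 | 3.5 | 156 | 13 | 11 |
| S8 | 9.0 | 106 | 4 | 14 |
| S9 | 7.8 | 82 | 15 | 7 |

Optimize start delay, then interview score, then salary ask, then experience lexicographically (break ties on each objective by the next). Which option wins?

S2

First minimize start delay: best is 2, kept {S2, S5}.
Then maximize interview score: best is 9.0, kept {S2, S5}.
Then minimize salary ask: best is 121, kept {S2}.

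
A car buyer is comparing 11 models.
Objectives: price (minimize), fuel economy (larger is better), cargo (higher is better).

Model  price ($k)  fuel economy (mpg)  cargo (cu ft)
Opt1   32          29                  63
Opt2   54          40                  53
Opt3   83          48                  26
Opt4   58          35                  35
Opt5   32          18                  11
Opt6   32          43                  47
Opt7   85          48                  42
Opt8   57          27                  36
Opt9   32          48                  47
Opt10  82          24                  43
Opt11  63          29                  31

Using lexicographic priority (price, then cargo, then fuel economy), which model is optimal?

Opt1

First minimize price: best is 32, kept {Opt1, Opt5, Opt6, Opt9}.
Then maximize cargo: best is 63, kept {Opt1}.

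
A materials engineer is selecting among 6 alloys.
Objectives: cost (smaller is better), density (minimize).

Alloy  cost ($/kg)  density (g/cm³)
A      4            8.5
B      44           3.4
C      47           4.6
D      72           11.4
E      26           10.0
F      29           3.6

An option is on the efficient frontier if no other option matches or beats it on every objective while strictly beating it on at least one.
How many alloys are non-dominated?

A: not dominated (best cost).
B: not dominated (best density).
C: dominated by B (cost 44≤47, density 3.4≤4.6).
D: dominated by A (cost 4≤72, density 8.5≤11.4).
E: dominated by A (cost 4≤26, density 8.5≤10.0).
F: not dominated.
Pareto-optimal: A, B, F → 3.

3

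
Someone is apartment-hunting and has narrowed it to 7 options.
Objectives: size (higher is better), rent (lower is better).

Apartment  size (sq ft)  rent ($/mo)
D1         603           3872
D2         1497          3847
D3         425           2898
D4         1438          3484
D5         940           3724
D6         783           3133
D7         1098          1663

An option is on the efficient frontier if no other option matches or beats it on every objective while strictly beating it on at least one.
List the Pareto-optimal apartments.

D1: dominated by D2 (size 1497≥603, rent 3847≤3872).
D2: not dominated (best size).
D3: dominated by D7 (size 1098≥425, rent 1663≤2898).
D4: not dominated.
D5: dominated by D4 (size 1438≥940, rent 3484≤3724).
D6: dominated by D7 (size 1098≥783, rent 1663≤3133).
D7: not dominated (best rent).

D2, D4, D7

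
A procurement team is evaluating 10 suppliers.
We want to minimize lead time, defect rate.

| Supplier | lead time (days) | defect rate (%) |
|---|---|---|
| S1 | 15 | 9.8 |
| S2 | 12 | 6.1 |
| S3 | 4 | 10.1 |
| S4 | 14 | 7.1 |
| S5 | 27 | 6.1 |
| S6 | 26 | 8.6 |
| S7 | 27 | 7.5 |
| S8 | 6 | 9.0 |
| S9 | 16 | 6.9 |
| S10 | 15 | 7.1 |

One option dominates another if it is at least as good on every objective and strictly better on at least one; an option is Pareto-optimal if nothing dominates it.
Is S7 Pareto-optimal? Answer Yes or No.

S2 vs S7: lead time 12≤27, defect rate 6.1≤7.5 — S2 is at least as good on every objective and strictly better on at least one, so S2 dominates S7.

No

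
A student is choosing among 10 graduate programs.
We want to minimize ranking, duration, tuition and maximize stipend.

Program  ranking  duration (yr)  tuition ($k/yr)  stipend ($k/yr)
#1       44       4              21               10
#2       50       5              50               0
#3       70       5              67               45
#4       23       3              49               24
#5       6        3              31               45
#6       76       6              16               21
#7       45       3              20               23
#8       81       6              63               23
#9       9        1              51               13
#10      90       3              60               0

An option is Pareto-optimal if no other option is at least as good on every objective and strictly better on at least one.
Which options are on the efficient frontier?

#1: not dominated.
#2: dominated by #1 (ranking 44≤50, duration 4≤5, tuition 21≤50, stipend 10≥0).
#3: dominated by #5 (ranking 6≤70, duration 3≤5, tuition 31≤67, stipend 45≥45).
#4: dominated by #5 (ranking 6≤23, duration 3≤3, tuition 31≤49, stipend 45≥24).
#5: not dominated (best ranking).
#6: not dominated (best tuition).
#7: not dominated.
#8: dominated by #4 (ranking 23≤81, duration 3≤6, tuition 49≤63, stipend 24≥23).
#9: not dominated (best duration).
#10: dominated by #4 (ranking 23≤90, duration 3≤3, tuition 49≤60, stipend 24≥0).

#1, #5, #6, #7, #9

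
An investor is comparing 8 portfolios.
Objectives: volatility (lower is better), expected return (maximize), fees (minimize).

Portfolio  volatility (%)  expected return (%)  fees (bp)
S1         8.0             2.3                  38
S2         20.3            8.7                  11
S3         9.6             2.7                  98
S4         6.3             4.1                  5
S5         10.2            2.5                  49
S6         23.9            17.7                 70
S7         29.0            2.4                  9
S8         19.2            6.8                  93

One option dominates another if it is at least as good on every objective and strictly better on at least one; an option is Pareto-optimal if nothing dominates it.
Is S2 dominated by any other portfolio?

S1: worse on expected return (2.3 vs 8.7).
S3: worse on expected return (2.7 vs 8.7).
S4: worse on expected return (4.1 vs 8.7).
S5: worse on expected return (2.5 vs 8.7).
S6: worse on volatility (23.9 vs 20.3).
S7: worse on volatility (29.0 vs 20.3).
S8: worse on expected return (6.8 vs 8.7).
No option is at least as good as S2 on every objective and strictly better on one.

No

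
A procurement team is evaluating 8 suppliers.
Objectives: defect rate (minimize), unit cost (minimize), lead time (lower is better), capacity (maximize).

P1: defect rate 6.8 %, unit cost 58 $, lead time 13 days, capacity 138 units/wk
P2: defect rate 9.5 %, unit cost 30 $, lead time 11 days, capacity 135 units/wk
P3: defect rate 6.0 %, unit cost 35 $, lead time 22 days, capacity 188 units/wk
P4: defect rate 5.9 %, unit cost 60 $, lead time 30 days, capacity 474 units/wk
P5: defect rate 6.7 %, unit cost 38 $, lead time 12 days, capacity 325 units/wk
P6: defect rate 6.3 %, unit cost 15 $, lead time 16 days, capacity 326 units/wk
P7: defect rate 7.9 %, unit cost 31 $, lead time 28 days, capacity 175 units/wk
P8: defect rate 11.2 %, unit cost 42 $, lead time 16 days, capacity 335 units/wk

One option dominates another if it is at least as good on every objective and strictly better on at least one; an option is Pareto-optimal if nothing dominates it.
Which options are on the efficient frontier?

P2, P3, P4, P5, P6, P8

P1: dominated by P5 (defect rate 6.7≤6.8, unit cost 38≤58, lead time 12≤13, capacity 325≥138).
P2: not dominated (best lead time).
P3: not dominated.
P4: not dominated (best defect rate).
P5: not dominated.
P6: not dominated (best unit cost).
P7: dominated by P6 (defect rate 6.3≤7.9, unit cost 15≤31, lead time 16≤28, capacity 326≥175).
P8: not dominated.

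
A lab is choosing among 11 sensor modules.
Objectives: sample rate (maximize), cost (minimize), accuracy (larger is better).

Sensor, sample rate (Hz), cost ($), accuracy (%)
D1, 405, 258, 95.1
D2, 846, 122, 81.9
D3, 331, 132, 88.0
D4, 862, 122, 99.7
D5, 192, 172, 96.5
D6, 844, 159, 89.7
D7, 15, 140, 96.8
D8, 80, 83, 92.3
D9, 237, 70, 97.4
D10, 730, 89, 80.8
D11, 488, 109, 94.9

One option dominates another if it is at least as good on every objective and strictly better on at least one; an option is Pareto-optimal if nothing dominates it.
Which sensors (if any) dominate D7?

D4, D9

D4: sample rate 862≥15, cost 122≤140, accuracy 99.7≥96.8 — dominates D7.
D9: sample rate 237≥15, cost 70≤140, accuracy 97.4≥96.8 — dominates D7.
Others (D1, D2, D3, D5, D6, D8, D10, D11) are each worse than D7 on at least one objective.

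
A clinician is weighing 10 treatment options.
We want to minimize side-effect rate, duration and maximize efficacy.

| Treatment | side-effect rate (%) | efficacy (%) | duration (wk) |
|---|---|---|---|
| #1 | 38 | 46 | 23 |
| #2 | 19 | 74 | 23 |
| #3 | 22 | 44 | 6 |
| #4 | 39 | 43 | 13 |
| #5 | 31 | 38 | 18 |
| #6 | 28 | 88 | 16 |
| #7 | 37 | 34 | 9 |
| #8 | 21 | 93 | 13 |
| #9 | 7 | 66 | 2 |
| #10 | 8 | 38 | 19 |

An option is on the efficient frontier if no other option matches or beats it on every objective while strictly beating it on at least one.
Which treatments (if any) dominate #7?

#3: side-effect rate 22≤37, efficacy 44≥34, duration 6≤9 — dominates #7.
#9: side-effect rate 7≤37, efficacy 66≥34, duration 2≤9 — dominates #7.
Others (#1, #2, #4, #5, #6, #8, #10) are each worse than #7 on at least one objective.

#3, #9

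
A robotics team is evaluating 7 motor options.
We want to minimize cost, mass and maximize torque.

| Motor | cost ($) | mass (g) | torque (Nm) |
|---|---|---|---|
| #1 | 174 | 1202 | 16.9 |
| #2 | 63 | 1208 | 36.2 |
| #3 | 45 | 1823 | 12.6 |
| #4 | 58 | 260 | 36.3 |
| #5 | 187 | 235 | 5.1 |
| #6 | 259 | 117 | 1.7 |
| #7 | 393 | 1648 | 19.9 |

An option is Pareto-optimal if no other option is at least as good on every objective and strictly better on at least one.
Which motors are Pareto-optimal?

#3, #4, #5, #6

#1: dominated by #4 (cost 58≤174, mass 260≤1202, torque 36.3≥16.9).
#2: dominated by #4 (cost 58≤63, mass 260≤1208, torque 36.3≥36.2).
#3: not dominated (best cost).
#4: not dominated (best torque).
#5: not dominated.
#6: not dominated (best mass).
#7: dominated by #2 (cost 63≤393, mass 1208≤1648, torque 36.2≥19.9).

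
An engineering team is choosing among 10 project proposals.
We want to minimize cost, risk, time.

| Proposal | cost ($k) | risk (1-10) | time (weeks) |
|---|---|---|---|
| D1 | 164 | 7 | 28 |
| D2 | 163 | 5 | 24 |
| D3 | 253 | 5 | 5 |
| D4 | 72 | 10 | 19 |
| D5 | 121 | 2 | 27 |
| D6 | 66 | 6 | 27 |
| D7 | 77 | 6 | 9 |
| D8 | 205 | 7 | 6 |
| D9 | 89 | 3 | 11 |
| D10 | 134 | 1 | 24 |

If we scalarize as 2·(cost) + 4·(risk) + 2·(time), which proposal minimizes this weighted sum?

D1: 2·164 + 4·7 + 2·28 = 412
D2: 2·163 + 4·5 + 2·24 = 394
D3: 2·253 + 4·5 + 2·5 = 536
D4: 2·72 + 4·10 + 2·19 = 222
D5: 2·121 + 4·2 + 2·27 = 304
D6: 2·66 + 4·6 + 2·27 = 210
D7: 2·77 + 4·6 + 2·9 = 196
D8: 2·205 + 4·7 + 2·6 = 450
D9: 2·89 + 4·3 + 2·11 = 212
D10: 2·134 + 4·1 + 2·24 = 320
Lowest: D7 at 196.

D7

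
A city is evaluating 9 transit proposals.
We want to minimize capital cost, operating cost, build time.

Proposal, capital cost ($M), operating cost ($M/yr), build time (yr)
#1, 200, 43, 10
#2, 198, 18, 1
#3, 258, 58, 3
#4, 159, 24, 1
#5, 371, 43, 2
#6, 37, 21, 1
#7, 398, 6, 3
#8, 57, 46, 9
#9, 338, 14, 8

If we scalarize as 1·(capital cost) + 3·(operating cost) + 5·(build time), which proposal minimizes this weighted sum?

#1: 1·200 + 3·43 + 5·10 = 379
#2: 1·198 + 3·18 + 5·1 = 257
#3: 1·258 + 3·58 + 5·3 = 447
#4: 1·159 + 3·24 + 5·1 = 236
#5: 1·371 + 3·43 + 5·2 = 510
#6: 1·37 + 3·21 + 5·1 = 105
#7: 1·398 + 3·6 + 5·3 = 431
#8: 1·57 + 3·46 + 5·9 = 240
#9: 1·338 + 3·14 + 5·8 = 420
Lowest: #6 at 105.

#6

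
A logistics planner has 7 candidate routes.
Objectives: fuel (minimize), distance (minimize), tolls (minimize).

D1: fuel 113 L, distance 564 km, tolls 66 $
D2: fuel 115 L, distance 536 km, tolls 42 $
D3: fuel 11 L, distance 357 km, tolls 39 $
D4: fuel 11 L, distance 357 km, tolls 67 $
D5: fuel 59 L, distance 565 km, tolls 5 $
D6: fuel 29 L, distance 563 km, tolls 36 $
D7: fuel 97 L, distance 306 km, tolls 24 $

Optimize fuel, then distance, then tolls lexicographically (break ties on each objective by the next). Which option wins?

First minimize fuel: best is 11, kept {D3, D4}.
Then minimize distance: best is 357, kept {D3, D4}.
Then minimize tolls: best is 39, kept {D3}.

D3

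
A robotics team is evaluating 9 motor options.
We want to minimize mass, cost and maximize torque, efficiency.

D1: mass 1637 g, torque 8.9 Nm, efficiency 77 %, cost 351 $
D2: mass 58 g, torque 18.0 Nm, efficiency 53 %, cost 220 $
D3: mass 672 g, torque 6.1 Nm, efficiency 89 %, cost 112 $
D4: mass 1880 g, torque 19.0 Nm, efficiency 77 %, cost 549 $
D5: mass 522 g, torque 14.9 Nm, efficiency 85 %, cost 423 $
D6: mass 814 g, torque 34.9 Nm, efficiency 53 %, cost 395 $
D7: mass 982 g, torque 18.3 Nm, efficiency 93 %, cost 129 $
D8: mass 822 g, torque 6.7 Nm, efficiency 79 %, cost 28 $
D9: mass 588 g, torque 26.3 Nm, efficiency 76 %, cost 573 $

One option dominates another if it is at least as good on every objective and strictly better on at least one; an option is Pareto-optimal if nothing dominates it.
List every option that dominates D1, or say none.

D7

D7: mass 982≤1637, torque 18.3≥8.9, efficiency 93≥77, cost 129≤351 — dominates D1.
Others (D2, D3, D4, D5, D6, D8, D9) are each worse than D1 on at least one objective.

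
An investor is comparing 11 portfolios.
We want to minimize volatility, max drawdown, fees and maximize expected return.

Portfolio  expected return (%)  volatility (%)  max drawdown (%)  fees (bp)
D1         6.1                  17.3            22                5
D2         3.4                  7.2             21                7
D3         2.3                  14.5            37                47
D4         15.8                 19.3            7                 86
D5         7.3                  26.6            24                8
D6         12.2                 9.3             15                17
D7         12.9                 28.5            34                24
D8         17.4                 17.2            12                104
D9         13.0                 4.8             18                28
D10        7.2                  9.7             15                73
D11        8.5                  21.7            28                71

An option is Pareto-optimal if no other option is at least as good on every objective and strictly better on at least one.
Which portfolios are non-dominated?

D1: not dominated (best fees).
D2: not dominated.
D3: dominated by D2 (expected return 3.4≥2.3, volatility 7.2≤14.5, max drawdown 21≤37, fees 7≤47).
D4: not dominated (best max drawdown).
D5: not dominated.
D6: not dominated.
D7: not dominated.
D8: not dominated (best expected return).
D9: not dominated (best volatility).
D10: dominated by D6 (expected return 12.2≥7.2, volatility 9.3≤9.7, max drawdown 15≤15, fees 17≤73).
D11: dominated by D6 (expected return 12.2≥8.5, volatility 9.3≤21.7, max drawdown 15≤28, fees 17≤71).

D1, D2, D4, D5, D6, D7, D8, D9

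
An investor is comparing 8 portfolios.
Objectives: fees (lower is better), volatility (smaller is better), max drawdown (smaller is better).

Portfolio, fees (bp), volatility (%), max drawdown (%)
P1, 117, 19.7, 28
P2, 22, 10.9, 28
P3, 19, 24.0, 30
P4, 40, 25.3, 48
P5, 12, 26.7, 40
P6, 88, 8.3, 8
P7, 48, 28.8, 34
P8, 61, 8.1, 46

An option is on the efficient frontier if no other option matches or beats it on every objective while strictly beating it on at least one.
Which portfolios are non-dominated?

P2, P3, P5, P6, P8

P1: dominated by P2 (fees 22≤117, volatility 10.9≤19.7, max drawdown 28≤28).
P2: not dominated.
P3: not dominated.
P4: dominated by P2 (fees 22≤40, volatility 10.9≤25.3, max drawdown 28≤48).
P5: not dominated (best fees).
P6: not dominated (best max drawdown).
P7: dominated by P2 (fees 22≤48, volatility 10.9≤28.8, max drawdown 28≤34).
P8: not dominated (best volatility).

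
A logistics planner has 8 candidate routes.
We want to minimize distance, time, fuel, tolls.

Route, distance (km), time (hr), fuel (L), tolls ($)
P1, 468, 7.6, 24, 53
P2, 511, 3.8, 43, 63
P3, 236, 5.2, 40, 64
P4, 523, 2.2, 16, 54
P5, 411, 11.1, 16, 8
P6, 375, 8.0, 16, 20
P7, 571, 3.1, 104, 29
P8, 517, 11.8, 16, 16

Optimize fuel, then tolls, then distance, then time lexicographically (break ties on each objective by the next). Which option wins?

First minimize fuel: best is 16, kept {P4, P5, P6, P8}.
Then minimize tolls: best is 8, kept {P5}.

P5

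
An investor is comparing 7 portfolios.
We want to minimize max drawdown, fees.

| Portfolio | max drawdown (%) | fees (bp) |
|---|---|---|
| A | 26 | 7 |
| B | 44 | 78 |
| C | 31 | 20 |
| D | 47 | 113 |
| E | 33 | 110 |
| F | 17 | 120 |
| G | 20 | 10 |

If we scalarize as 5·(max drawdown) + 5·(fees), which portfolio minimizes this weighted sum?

G

A: 5·26 + 5·7 = 165
B: 5·44 + 5·78 = 610
C: 5·31 + 5·20 = 255
D: 5·47 + 5·113 = 800
E: 5·33 + 5·110 = 715
F: 5·17 + 5·120 = 685
G: 5·20 + 5·10 = 150
Lowest: G at 150.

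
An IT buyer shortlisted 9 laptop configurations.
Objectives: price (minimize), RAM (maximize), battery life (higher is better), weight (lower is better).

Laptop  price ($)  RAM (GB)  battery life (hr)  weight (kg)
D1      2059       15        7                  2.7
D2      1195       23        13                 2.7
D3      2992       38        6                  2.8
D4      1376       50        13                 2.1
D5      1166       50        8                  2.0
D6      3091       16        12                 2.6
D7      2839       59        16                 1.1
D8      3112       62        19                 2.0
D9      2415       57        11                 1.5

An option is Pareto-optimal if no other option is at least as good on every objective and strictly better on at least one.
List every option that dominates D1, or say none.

D2: price 1195≤2059, RAM 23≥15, battery life 13≥7, weight 2.7≤2.7 — dominates D1.
D4: price 1376≤2059, RAM 50≥15, battery life 13≥7, weight 2.1≤2.7 — dominates D1.
D5: price 1166≤2059, RAM 50≥15, battery life 8≥7, weight 2.0≤2.7 — dominates D1.
Others (D3, D6, D7, D8, D9) are each worse than D1 on at least one objective.

D2, D4, D5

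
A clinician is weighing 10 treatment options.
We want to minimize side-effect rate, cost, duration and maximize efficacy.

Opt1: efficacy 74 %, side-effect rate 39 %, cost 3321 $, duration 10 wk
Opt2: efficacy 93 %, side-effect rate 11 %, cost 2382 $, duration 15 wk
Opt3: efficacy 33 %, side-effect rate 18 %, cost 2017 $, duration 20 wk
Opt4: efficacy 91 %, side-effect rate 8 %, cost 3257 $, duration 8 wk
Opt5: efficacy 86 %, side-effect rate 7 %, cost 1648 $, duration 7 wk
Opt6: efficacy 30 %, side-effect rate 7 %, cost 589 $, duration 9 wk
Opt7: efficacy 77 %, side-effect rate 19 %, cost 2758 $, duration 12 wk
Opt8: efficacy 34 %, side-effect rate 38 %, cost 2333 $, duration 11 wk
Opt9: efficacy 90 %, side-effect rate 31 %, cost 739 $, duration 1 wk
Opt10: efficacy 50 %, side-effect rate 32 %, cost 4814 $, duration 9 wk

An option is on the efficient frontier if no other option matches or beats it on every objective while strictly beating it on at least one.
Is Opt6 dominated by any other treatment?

Opt1: worse on side-effect rate (39 vs 7).
Opt2: worse on side-effect rate (11 vs 7).
Opt3: worse on side-effect rate (18 vs 7).
Opt4: worse on side-effect rate (8 vs 7).
Opt5: worse on cost (1648 vs 589).
Opt7: worse on side-effect rate (19 vs 7).
Opt8: worse on side-effect rate (38 vs 7).
Opt9: worse on side-effect rate (31 vs 7).
Opt10: worse on side-effect rate (32 vs 7).
No option is at least as good as Opt6 on every objective and strictly better on one.

No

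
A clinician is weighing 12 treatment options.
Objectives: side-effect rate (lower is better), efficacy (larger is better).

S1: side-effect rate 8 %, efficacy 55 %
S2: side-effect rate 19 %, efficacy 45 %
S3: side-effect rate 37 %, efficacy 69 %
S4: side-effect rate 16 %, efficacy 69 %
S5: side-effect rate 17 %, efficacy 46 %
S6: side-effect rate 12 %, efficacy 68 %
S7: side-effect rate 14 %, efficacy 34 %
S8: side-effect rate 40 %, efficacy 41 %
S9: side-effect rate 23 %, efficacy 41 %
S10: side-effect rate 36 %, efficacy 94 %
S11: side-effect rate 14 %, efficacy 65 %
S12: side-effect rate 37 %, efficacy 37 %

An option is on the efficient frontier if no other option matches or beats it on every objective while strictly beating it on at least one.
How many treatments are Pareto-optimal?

4

S1: not dominated (best side-effect rate).
S2: dominated by S1 (side-effect rate 8≤19, efficacy 55≥45).
S3: dominated by S4 (side-effect rate 16≤37, efficacy 69≥69).
S4: not dominated.
S5: dominated by S1 (side-effect rate 8≤17, efficacy 55≥46).
S6: not dominated.
S7: dominated by S1 (side-effect rate 8≤14, efficacy 55≥34).
S8: dominated by S1 (side-effect rate 8≤40, efficacy 55≥41).
S9: dominated by S1 (side-effect rate 8≤23, efficacy 55≥41).
S10: not dominated (best efficacy).
S11: dominated by S6 (side-effect rate 12≤14, efficacy 68≥65).
S12: dominated by S1 (side-effect rate 8≤37, efficacy 55≥37).
Pareto-optimal: S1, S4, S6, S10 → 4.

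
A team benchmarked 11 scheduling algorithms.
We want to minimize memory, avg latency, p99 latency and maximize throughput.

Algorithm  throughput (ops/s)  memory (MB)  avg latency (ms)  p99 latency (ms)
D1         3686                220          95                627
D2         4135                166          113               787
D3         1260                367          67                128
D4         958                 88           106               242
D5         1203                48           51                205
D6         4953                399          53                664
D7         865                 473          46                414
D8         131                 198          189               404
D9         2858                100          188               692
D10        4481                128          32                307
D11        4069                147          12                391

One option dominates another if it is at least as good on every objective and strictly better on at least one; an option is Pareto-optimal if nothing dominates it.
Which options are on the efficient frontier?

D1: dominated by D10 (throughput 4481≥3686, memory 128≤220, avg latency 32≤95, p99 latency 307≤627).
D2: dominated by D10 (throughput 4481≥4135, memory 128≤166, avg latency 32≤113, p99 latency 307≤787).
D3: not dominated (best p99 latency).
D4: dominated by D5 (throughput 1203≥958, memory 48≤88, avg latency 51≤106, p99 latency 205≤242).
D5: not dominated (best memory).
D6: not dominated (best throughput).
D7: dominated by D10 (throughput 4481≥865, memory 128≤473, avg latency 32≤46, p99 latency 307≤414).
D8: dominated by D4 (throughput 958≥131, memory 88≤198, avg latency 106≤189, p99 latency 242≤404).
D9: not dominated.
D10: not dominated.
D11: not dominated (best avg latency).

D3, D5, D6, D9, D10, D11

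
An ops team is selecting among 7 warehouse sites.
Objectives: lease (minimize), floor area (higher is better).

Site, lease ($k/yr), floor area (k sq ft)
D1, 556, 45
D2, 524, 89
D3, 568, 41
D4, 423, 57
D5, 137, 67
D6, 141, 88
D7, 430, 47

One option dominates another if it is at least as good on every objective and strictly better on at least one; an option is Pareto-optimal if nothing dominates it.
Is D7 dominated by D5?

D5 vs D7: lease 137≤430, floor area 67≥47 — D5 is at least as good on every objective with at least one strict improvement.

Yes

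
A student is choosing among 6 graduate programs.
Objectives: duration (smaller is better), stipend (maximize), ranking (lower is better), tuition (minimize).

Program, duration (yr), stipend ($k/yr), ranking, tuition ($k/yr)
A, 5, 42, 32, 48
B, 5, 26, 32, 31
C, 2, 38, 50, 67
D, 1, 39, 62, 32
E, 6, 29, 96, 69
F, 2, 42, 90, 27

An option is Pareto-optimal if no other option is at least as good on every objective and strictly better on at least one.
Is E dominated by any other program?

Yes

A vs E: duration 5≤6, stipend 42≥29, ranking 32≤96, tuition 48≤69 — A is at least as good on every objective and strictly better on at least one, so A dominates E.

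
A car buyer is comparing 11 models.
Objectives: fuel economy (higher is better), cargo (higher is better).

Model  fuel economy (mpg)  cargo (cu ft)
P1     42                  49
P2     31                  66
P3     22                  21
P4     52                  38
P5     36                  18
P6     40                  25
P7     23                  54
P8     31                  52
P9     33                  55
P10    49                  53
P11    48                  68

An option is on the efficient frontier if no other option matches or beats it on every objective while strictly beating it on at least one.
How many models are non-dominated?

3

P1: dominated by P10 (fuel economy 49≥42, cargo 53≥49).
P2: dominated by P11 (fuel economy 48≥31, cargo 68≥66).
P3: dominated by P1 (fuel economy 42≥22, cargo 49≥21).
P4: not dominated (best fuel economy).
P5: dominated by P1 (fuel economy 42≥36, cargo 49≥18).
P6: dominated by P1 (fuel economy 42≥40, cargo 49≥25).
P7: dominated by P2 (fuel economy 31≥23, cargo 66≥54).
P8: dominated by P2 (fuel economy 31≥31, cargo 66≥52).
P9: dominated by P11 (fuel economy 48≥33, cargo 68≥55).
P10: not dominated.
P11: not dominated (best cargo).
Pareto-optimal: P4, P10, P11 → 3.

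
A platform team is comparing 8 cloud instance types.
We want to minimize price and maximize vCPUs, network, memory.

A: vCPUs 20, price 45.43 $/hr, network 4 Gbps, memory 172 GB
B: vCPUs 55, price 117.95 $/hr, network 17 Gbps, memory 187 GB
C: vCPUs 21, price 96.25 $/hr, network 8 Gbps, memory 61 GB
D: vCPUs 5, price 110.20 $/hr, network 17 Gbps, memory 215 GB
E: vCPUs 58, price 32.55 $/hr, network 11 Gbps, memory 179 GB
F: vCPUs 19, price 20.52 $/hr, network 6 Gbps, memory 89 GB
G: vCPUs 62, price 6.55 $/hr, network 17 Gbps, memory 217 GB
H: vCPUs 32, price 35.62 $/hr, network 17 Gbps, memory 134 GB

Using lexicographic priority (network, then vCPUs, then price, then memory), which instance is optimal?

First maximize network: best is 17, kept {B, D, G, H}.
Then maximize vCPUs: best is 62, kept {G}.

G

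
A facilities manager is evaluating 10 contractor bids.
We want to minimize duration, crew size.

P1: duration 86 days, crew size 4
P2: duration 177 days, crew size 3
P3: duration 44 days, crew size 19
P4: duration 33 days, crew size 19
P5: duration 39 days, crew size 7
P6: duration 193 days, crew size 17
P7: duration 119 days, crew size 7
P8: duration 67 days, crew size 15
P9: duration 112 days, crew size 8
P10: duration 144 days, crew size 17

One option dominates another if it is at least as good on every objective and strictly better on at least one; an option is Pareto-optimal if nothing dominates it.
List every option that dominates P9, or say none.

P1: duration 86≤112, crew size 4≤8 — dominates P9.
P5: duration 39≤112, crew size 7≤8 — dominates P9.
Others (P2, P3, P4, P6, P7, P8, P10) are each worse than P9 on at least one objective.

P1, P5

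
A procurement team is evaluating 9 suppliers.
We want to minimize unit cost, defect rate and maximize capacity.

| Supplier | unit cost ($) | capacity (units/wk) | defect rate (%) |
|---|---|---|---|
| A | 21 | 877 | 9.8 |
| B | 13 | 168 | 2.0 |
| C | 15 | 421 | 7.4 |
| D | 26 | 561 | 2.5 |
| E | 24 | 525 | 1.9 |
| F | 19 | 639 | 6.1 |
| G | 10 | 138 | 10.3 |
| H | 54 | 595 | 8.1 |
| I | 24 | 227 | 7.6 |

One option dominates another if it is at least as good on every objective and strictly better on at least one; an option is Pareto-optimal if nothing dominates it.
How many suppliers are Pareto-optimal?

A: not dominated (best capacity).
B: not dominated.
C: not dominated.
D: not dominated.
E: not dominated (best defect rate).
F: not dominated.
G: not dominated (best unit cost).
H: dominated by F (unit cost 19≤54, capacity 639≥595, defect rate 6.1≤8.1).
I: dominated by C (unit cost 15≤24, capacity 421≥227, defect rate 7.4≤7.6).
Pareto-optimal: A, B, C, D, E, F, G → 7.

7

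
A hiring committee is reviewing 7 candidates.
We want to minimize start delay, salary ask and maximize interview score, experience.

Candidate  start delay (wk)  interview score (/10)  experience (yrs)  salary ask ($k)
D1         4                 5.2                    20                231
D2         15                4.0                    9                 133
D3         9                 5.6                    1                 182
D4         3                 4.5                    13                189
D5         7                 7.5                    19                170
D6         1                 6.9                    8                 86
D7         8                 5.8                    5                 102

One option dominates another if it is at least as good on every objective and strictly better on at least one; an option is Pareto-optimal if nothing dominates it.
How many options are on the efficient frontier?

5

D1: not dominated (best experience).
D2: not dominated.
D3: dominated by D5 (start delay 7≤9, interview score 7.5≥5.6, experience 19≥1, salary ask 170≤182).
D4: not dominated.
D5: not dominated (best interview score).
D6: not dominated (best start delay).
D7: dominated by D6 (start delay 1≤8, interview score 6.9≥5.8, experience 8≥5, salary ask 86≤102).
Pareto-optimal: D1, D2, D4, D5, D6 → 5.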